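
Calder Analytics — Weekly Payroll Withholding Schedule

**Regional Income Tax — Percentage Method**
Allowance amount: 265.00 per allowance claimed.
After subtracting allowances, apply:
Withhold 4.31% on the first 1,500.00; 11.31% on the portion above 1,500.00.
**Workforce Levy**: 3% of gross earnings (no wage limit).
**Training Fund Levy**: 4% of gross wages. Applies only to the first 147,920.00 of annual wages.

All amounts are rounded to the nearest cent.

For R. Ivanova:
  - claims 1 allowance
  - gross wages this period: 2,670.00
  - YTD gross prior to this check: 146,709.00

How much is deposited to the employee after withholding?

Regional Income Tax: taxable = 2,670.00 − 1×265.00 = 2,405.00
  64.65 + 11.31% × (2,405.00 − 1,500.00) = 64.65 + 11.31% × 905.00 = 167.01
Workforce Levy: 3% × 2,670.00 = 80.10
Training Fund Levy: cap 147,920.00 − YTD 146,709.00 = 1,211.00 subject; 4% × 1,211.00 = 48.44
Total withheld: 167.01 + 80.10 + 48.44 = 295.55
Net pay: 2,670.00 − 295.55 = 2,374.45

2,374.45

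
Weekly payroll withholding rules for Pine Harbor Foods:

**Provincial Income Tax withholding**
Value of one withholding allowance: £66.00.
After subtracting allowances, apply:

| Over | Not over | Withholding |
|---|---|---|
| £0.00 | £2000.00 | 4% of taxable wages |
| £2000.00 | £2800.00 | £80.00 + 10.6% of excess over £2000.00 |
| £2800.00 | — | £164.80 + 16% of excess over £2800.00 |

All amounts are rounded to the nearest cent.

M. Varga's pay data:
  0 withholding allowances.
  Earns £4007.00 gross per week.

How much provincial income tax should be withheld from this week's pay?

Provincial Income Tax: taxable = £4007.00
  £164.80 + 16% × (£4007.00 − £2800.00) = £164.80 + 16% × £1207.00 = £357.92

£357.92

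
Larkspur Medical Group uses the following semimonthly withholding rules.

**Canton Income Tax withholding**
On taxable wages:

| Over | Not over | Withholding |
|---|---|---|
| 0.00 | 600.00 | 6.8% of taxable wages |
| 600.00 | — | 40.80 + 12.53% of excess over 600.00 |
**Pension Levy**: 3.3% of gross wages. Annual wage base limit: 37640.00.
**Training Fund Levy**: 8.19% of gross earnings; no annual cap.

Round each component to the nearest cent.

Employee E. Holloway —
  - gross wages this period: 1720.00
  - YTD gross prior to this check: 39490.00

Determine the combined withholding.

322.01

Canton Income Tax: taxable = 1720.00
  40.80 + 12.53% × (1720.00 − 600.00) = 40.80 + 12.53% × 1120.00 = 181.14
Pension Levy: YTD 39490.00 ≥ cap 37640.00 → 0.00
Training Fund Levy: 8.19% × 1720.00 = 140.87
Total: 181.14 + 0.00 + 140.87 = 322.01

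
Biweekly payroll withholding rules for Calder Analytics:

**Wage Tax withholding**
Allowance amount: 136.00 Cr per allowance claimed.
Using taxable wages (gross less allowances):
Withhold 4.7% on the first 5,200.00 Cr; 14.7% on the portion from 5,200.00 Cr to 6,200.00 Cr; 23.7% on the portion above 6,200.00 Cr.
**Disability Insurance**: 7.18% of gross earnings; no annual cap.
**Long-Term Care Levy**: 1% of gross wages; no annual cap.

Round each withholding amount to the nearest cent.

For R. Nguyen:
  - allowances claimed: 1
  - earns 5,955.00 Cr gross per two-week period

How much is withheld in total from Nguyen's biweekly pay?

Wage Tax: taxable = 5,955.00 Cr − 1×136.00 Cr = 5,819.00 Cr
  244.40 Cr + 14.7% × (5,819.00 Cr − 5,200.00 Cr) = 244.40 Cr + 14.7% × 619.00 Cr = 335.39 Cr
Disability Insurance: 7.18% × 5,955.00 Cr = 427.57 Cr
Long-Term Care Levy: 1% × 5,955.00 Cr = 59.55 Cr
Total: 335.39 Cr + 427.57 Cr + 59.55 Cr = 822.51 Cr

822.51 Cr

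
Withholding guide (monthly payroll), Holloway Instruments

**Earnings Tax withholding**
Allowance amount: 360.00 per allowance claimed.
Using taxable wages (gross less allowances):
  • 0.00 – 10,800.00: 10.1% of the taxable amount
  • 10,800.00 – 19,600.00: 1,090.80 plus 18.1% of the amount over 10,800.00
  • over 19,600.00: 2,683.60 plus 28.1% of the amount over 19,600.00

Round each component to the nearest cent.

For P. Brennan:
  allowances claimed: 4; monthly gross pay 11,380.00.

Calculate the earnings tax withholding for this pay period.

1,003.94

Earnings Tax: taxable = 11,380.00 − 4×360.00 = 9,940.00
  10.1% × 9,940.00 = 1,003.94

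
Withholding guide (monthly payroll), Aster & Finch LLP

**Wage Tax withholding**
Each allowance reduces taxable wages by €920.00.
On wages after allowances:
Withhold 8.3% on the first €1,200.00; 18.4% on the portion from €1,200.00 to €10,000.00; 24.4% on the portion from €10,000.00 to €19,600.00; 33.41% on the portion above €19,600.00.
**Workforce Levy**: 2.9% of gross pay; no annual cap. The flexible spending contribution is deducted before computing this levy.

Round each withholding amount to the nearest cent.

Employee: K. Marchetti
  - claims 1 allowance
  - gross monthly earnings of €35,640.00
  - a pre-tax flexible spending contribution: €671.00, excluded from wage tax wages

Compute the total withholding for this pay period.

Wage Tax: taxable = €35,640.00 − €671.00 − 1×€920.00 = €34,049.00
  €4,061.20 + 33.41% × (€34,049.00 − €19,600.00) = €4,061.20 + 33.41% × €14,449.00 = €8,888.61
Workforce Levy: 2.9% × €34,969.00 = €1,014.10
Total: €8,888.61 + €1,014.10 = €9,902.71

€9,902.71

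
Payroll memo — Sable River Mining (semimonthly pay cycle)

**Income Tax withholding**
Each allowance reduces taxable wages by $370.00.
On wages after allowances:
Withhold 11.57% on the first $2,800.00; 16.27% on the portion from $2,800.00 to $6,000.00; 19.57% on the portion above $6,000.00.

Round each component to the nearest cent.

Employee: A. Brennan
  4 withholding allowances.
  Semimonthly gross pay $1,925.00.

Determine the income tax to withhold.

$51.49

Income Tax: taxable = $1,925.00 − 4×$370.00 = $445.00
  11.57% × $445.00 = $51.49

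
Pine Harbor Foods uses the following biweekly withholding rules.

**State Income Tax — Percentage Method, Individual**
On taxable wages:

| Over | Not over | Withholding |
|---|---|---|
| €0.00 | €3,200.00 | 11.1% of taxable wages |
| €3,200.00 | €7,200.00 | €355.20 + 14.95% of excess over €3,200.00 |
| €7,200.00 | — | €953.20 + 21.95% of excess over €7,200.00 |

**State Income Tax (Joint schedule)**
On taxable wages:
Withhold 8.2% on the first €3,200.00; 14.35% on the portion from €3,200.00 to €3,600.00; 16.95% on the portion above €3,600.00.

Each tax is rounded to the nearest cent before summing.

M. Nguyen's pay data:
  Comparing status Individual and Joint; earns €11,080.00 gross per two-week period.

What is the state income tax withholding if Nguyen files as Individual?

€1,804.86

State Income Tax (Individual): taxable = €11,080.00
  €953.20 + 21.95% × (€11,080.00 − €7,200.00) = €953.20 + 21.95% × €3,880.00 = €1,804.86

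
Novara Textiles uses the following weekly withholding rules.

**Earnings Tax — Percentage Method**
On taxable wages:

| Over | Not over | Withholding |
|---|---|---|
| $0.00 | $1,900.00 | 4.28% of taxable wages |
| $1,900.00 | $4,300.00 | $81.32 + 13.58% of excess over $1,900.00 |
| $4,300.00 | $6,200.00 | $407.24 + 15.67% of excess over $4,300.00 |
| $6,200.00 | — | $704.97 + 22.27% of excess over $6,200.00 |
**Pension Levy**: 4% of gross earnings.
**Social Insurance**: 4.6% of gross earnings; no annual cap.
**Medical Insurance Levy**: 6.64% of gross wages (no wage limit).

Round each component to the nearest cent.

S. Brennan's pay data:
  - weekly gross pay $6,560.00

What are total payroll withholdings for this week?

Earnings Tax: taxable = $6,560.00
  $704.97 + 22.27% × ($6,560.00 − $6,200.00) = $704.97 + 22.27% × $360.00 = $785.14
Pension Levy: 4% × $6,560.00 = $262.40
Social Insurance: 4.6% × $6,560.00 = $301.76
Medical Insurance Levy: 6.64% × $6,560.00 = $435.58
Total: $785.14 + $262.40 + $301.76 + $435.58 = $1,784.88

$1,784.88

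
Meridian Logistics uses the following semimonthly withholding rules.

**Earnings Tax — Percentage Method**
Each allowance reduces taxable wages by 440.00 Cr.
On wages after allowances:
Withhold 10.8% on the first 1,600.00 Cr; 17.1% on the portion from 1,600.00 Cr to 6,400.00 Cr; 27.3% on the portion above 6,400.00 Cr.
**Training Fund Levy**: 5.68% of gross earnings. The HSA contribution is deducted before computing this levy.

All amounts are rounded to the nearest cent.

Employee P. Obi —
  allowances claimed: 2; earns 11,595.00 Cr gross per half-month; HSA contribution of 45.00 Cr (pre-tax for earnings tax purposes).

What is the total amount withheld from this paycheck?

2,815.35 Cr

Earnings Tax: taxable = 11,595.00 Cr − 45.00 Cr − 2×440.00 Cr = 10,670.00 Cr
  993.60 Cr + 27.3% × (10,670.00 Cr − 6,400.00 Cr) = 993.60 Cr + 27.3% × 4,270.00 Cr = 2,159.31 Cr
Training Fund Levy: 5.68% × 11,550.00 Cr = 656.04 Cr
Total: 2,159.31 Cr + 656.04 Cr = 2,815.35 Cr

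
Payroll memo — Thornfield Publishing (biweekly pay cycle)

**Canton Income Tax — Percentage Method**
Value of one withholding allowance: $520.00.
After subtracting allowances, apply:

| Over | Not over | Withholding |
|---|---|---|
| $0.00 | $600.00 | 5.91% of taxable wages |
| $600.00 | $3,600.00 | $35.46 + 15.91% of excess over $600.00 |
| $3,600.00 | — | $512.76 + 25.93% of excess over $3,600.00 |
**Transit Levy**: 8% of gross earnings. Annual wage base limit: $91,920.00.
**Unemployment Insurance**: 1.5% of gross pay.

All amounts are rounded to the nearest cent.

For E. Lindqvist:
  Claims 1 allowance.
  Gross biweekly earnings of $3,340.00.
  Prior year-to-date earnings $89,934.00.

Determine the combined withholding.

$597.64

Canton Income Tax: taxable = $3,340.00 − 1×$520.00 = $2,820.00
  $35.46 + 15.91% × ($2,820.00 − $600.00) = $35.46 + 15.91% × $2,220.00 = $388.66
Transit Levy: cap $91,920.00 − YTD $89,934.00 = $1,986.00 subject; 8% × $1,986.00 = $158.88
Unemployment Insurance: 1.5% × $3,340.00 = $50.10
Total: $388.66 + $158.88 + $50.10 = $597.64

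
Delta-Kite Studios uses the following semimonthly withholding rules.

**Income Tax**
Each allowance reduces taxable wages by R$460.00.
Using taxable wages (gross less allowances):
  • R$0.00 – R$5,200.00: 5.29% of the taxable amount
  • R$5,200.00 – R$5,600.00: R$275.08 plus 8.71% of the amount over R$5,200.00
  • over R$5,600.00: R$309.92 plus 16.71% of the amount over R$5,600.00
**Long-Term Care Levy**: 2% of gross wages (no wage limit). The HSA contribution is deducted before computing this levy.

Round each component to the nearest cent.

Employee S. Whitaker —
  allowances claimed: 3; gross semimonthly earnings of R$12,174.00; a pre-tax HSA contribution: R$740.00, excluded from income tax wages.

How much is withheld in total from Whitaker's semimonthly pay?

R$1,282.86

Income Tax: taxable = R$12,174.00 − R$740.00 − 3×R$460.00 = R$10,054.00
  R$309.92 + 16.71% × (R$10,054.00 − R$5,600.00) = R$309.92 + 16.71% × R$4,454.00 = R$1,054.18
Long-Term Care Levy: 2% × R$11,434.00 = R$228.68
Total: R$1,054.18 + R$228.68 = R$1,282.86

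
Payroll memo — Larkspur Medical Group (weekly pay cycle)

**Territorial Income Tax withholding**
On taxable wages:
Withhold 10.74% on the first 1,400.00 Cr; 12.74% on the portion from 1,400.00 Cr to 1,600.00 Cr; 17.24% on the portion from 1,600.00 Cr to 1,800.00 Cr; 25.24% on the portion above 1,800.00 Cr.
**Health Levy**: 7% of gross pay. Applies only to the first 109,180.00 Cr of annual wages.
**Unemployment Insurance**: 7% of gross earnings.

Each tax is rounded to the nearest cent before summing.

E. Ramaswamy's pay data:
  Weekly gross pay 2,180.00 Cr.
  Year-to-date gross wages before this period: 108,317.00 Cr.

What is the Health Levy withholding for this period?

Health Levy: cap 109,180.00 Cr − YTD 108,317.00 Cr = 863.00 Cr subject; 7% × 863.00 Cr = 60.41 Cr

60.41 Cr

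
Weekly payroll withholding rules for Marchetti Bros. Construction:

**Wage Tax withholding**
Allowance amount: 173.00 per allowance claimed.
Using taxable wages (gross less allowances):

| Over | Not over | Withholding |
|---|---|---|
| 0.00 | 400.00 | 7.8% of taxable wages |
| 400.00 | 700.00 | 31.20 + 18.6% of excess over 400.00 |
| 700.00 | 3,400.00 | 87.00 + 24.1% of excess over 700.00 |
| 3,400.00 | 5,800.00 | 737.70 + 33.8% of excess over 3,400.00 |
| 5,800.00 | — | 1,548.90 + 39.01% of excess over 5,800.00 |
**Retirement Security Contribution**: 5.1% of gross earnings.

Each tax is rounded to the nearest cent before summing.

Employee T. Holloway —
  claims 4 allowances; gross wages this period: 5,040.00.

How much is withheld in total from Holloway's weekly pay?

1,315.16

Wage Tax: taxable = 5,040.00 − 4×173.00 = 4,348.00
  737.70 + 33.8% × (4,348.00 − 3,400.00) = 737.70 + 33.8% × 948.00 = 1,058.12
Retirement Security Contribution: 5.1% × 5,040.00 = 257.04
Total: 1,058.12 + 257.04 = 1,315.16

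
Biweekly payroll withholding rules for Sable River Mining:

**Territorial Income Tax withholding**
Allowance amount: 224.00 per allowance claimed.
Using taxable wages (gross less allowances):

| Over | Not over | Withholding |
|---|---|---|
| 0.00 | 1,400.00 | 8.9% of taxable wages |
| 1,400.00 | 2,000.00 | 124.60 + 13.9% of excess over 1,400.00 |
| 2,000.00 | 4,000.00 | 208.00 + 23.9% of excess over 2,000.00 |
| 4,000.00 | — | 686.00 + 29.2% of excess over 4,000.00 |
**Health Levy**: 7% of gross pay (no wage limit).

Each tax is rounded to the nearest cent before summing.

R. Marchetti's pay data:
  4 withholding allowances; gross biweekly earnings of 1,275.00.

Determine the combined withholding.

122.98

Territorial Income Tax: taxable = 1,275.00 − 4×224.00 = 379.00
  8.9% × 379.00 = 33.73
Health Levy: 7% × 1,275.00 = 89.25
Total: 33.73 + 89.25 = 122.98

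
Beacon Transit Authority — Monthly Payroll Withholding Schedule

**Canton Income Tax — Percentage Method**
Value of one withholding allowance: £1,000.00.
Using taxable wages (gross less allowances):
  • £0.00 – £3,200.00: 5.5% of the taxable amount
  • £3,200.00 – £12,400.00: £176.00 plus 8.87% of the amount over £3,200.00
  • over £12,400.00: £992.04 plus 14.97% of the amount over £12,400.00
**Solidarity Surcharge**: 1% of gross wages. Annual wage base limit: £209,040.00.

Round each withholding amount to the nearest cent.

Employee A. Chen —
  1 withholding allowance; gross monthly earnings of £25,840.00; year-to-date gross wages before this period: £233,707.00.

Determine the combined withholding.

Canton Income Tax: taxable = £25,840.00 − 1×£1,000.00 = £24,840.00
  £992.04 + 14.97% × (£24,840.00 − £12,400.00) = £992.04 + 14.97% × £12,440.00 = £2,854.31
Solidarity Surcharge: YTD £233,707.00 ≥ cap £209,040.00 → £0.00
Total: £2,854.31 + £0.00 = £2,854.31

£2,854.31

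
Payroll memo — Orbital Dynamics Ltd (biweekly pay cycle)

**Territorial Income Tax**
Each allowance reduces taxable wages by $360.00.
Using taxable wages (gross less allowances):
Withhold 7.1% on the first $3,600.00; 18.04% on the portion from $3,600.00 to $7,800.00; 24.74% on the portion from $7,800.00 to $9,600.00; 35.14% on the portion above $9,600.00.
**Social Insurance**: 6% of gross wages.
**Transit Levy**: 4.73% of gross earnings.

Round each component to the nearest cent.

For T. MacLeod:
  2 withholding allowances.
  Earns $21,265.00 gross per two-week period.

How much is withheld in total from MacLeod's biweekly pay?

Territorial Income Tax: taxable = $21,265.00 − 2×$360.00 = $20,545.00
  $1,458.60 + 35.14% × ($20,545.00 − $9,600.00) = $1,458.60 + 35.14% × $10,945.00 = $5,304.67
Social Insurance: 6% × $21,265.00 = $1,275.90
Transit Levy: 4.73% × $21,265.00 = $1,005.83
Total: $5,304.67 + $1,275.90 + $1,005.83 = $7,586.40

$7,586.40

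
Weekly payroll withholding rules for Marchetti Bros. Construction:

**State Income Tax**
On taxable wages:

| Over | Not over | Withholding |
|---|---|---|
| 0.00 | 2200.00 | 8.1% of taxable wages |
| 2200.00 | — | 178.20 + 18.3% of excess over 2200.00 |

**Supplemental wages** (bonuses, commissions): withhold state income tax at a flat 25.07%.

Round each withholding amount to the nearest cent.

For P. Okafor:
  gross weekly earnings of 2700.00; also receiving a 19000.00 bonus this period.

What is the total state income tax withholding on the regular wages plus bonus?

State Income Tax: taxable = 2700.00
  178.20 + 18.3% × (2700.00 − 2200.00) = 178.20 + 18.3% × 500.00 = 269.70
Supplemental (25.07% flat on bonus): 25.07% × 19000.00 = 4763.30
Total state income tax: 269.70 + 4763.30 = 5033.00

5033.00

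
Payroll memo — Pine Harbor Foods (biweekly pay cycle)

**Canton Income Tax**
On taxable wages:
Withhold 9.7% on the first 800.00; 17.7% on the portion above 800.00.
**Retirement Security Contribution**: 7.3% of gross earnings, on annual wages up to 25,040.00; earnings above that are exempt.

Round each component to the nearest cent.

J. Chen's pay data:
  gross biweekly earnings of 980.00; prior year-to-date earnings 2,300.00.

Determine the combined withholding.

181.00

Canton Income Tax: taxable = 980.00
  77.60 + 17.7% × (980.00 − 800.00) = 77.60 + 17.7% × 180.00 = 109.46
Retirement Security Contribution: 7.3% × 980.00 = 71.54
Total: 109.46 + 71.54 = 181.00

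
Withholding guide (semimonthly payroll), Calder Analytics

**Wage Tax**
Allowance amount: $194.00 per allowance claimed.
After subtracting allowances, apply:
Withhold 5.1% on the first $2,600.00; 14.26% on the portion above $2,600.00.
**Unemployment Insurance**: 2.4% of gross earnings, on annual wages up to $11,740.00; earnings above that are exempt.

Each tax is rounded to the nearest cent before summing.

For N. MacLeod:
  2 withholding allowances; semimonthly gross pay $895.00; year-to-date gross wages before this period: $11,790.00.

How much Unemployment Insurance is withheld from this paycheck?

$0.00

Unemployment Insurance: YTD $11,790.00 ≥ cap $11,740.00 → $0.00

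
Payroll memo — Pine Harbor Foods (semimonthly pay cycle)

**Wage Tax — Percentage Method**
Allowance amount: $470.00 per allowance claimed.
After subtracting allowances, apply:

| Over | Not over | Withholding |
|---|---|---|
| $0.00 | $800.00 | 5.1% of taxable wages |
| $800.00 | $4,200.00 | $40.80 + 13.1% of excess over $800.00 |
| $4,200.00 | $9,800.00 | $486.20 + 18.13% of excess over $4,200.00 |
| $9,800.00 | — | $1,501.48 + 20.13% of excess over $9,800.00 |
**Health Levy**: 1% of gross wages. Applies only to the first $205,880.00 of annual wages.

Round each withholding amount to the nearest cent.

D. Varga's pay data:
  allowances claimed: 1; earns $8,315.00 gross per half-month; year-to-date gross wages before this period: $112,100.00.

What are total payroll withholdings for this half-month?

Wage Tax: taxable = $8,315.00 − 1×$470.00 = $7,845.00
  $486.20 + 18.13% × ($7,845.00 − $4,200.00) = $486.20 + 18.13% × $3,645.00 = $1,147.04
Health Levy: 1% × $8,315.00 = $83.15
Total: $1,147.04 + $83.15 = $1,230.19

$1,230.19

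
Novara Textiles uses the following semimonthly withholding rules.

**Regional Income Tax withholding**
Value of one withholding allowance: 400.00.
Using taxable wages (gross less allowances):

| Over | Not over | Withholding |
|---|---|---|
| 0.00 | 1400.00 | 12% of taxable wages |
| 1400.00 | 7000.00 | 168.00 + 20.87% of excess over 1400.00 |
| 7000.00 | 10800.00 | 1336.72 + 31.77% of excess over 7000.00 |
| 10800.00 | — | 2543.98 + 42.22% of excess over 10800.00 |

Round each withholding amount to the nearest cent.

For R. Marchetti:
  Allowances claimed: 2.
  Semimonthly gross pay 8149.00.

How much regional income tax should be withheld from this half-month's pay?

1447.60

Regional Income Tax: taxable = 8149.00 − 2×400.00 = 7349.00
  1336.72 + 31.77% × (7349.00 − 7000.00) = 1336.72 + 31.77% × 349.00 = 1447.60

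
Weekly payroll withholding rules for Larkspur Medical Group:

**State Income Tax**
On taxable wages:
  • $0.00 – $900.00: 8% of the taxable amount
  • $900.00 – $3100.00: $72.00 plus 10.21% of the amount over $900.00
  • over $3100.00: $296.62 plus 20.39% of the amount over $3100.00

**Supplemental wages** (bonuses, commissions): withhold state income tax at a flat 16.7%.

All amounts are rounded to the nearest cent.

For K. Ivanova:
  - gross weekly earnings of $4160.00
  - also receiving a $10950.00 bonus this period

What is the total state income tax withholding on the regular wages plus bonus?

$2341.40

State Income Tax: taxable = $4160.00
  $296.62 + 20.39% × ($4160.00 − $3100.00) = $296.62 + 20.39% × $1060.00 = $512.75
Supplemental (16.7% flat on bonus): 16.7% × $10950.00 = $1828.65
Total state income tax: $512.75 + $1828.65 = $2341.40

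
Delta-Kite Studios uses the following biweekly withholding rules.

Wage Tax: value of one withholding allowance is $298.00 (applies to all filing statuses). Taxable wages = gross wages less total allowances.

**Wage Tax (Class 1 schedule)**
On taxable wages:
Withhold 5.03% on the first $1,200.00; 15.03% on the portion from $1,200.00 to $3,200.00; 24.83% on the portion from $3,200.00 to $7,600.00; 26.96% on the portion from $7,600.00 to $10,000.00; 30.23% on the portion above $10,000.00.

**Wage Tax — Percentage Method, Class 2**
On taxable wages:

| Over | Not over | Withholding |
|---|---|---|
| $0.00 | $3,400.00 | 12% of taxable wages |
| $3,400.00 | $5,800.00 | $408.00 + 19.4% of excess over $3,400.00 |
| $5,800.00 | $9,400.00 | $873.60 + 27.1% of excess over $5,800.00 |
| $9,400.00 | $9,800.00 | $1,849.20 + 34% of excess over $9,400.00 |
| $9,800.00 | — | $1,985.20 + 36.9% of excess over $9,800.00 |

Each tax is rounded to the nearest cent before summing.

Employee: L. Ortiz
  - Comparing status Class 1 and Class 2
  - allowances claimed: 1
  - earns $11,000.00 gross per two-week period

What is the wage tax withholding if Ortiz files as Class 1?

Wage Tax (Class 1): taxable = $11,000.00 − 1×$298.00 = $10,702.00
  $2,100.52 + 30.23% × ($10,702.00 − $10,000.00) = $2,100.52 + 30.23% × $702.00 = $2,312.73

$2,312.73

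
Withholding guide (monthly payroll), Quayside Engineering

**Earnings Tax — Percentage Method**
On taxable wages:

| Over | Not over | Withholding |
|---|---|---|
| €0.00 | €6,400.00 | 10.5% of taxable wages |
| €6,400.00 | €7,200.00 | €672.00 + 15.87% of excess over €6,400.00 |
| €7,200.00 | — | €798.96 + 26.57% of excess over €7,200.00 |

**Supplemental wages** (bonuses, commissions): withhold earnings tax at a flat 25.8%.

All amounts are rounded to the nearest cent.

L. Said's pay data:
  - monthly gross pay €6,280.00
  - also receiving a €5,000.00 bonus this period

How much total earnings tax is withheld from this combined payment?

€1,949.40

Earnings Tax: taxable = €6,280.00
  10.5% × €6,280.00 = €659.40
Supplemental (25.8% flat on bonus): 25.8% × €5,000.00 = €1,290.00
Total earnings tax: €659.40 + €1,290.00 = €1,949.40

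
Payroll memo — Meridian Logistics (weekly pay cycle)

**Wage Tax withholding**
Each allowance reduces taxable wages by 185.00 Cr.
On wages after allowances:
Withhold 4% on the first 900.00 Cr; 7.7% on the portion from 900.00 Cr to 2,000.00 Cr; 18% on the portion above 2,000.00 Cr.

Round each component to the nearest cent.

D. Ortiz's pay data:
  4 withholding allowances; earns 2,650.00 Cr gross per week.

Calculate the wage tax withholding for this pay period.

113.77 Cr

Wage Tax: taxable = 2,650.00 Cr − 4×185.00 Cr = 1,910.00 Cr
  36.00 Cr + 7.7% × (1,910.00 Cr − 900.00 Cr) = 36.00 Cr + 7.7% × 1,010.00 Cr = 113.77 Cr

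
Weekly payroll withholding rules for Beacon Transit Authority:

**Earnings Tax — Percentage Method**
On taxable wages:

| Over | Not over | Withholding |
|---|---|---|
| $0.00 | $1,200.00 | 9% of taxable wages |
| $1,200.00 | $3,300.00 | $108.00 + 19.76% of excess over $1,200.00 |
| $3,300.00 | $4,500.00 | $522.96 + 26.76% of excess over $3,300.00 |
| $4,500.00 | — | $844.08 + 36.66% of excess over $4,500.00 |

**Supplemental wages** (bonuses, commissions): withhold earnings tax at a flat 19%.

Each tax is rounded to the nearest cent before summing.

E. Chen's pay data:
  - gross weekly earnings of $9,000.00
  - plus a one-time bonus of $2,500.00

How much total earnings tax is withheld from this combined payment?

Earnings Tax: taxable = $9,000.00
  $844.08 + 36.66% × ($9,000.00 − $4,500.00) = $844.08 + 36.66% × $4,500.00 = $2,493.78
Supplemental (19% flat on bonus): 19% × $2,500.00 = $475.00
Total earnings tax: $2,493.78 + $475.00 = $2,968.78

$2,968.78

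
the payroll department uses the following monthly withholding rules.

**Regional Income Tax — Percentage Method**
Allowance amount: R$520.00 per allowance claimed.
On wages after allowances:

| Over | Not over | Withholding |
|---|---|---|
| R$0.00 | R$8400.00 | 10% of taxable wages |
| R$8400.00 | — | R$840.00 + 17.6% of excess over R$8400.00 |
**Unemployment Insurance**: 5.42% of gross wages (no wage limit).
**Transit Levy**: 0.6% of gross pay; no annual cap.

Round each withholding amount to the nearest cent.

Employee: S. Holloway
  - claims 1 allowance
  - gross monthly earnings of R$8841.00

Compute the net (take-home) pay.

R$7476.67

Regional Income Tax: taxable = R$8841.00 − 1×R$520.00 = R$8321.00
  10% × R$8321.00 = R$832.10
Unemployment Insurance: 5.42% × R$8841.00 = R$479.18
Transit Levy: 0.6% × R$8841.00 = R$53.05
Total withheld: R$832.10 + R$479.18 + R$53.05 = R$1364.33
Net pay: R$8841.00 − R$1364.33 = R$7476.67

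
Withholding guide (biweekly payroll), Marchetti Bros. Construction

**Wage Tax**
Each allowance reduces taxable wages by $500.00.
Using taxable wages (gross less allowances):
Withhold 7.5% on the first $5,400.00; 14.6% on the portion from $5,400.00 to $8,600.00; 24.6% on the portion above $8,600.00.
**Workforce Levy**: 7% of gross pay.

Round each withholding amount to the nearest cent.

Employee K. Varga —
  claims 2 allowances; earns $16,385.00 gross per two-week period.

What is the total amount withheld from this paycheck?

Wage Tax: taxable = $16,385.00 − 2×$500.00 = $15,385.00
  $872.20 + 24.6% × ($15,385.00 − $8,600.00) = $872.20 + 24.6% × $6,785.00 = $2,541.31
Workforce Levy: 7% × $16,385.00 = $1,146.95
Total: $2,541.31 + $1,146.95 = $3,688.26

$3,688.26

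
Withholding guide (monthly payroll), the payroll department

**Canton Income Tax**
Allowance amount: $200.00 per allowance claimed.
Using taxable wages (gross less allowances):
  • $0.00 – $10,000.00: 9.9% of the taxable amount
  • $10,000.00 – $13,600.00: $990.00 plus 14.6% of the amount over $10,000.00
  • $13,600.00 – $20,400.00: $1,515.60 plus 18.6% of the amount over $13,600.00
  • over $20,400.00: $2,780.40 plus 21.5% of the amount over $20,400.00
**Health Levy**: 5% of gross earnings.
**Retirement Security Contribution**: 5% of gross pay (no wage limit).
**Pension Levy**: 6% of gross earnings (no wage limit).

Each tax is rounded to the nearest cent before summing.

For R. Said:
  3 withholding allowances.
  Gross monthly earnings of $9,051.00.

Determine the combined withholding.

Canton Income Tax: taxable = $9,051.00 − 3×$200.00 = $8,451.00
  9.9% × $8,451.00 = $836.65
Health Levy: 5% × $9,051.00 = $452.55
Retirement Security Contribution: 5% × $9,051.00 = $452.55
Pension Levy: 6% × $9,051.00 = $543.06
Total: $836.65 + $452.55 + $452.55 + $543.06 = $2,284.81

$2,284.81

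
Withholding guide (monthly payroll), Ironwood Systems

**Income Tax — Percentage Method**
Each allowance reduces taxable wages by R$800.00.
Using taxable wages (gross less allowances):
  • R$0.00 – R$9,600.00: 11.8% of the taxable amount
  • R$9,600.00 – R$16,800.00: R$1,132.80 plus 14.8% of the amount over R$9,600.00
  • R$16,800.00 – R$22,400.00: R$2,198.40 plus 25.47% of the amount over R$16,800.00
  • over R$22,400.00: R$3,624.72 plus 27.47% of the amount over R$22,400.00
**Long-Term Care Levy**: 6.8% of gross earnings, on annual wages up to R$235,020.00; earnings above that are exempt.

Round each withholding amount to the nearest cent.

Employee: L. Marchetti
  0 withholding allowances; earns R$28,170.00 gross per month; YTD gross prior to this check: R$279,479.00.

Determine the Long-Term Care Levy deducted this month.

Long-Term Care Levy: YTD R$279,479.00 ≥ cap R$235,020.00 → R$0.00

R$0.00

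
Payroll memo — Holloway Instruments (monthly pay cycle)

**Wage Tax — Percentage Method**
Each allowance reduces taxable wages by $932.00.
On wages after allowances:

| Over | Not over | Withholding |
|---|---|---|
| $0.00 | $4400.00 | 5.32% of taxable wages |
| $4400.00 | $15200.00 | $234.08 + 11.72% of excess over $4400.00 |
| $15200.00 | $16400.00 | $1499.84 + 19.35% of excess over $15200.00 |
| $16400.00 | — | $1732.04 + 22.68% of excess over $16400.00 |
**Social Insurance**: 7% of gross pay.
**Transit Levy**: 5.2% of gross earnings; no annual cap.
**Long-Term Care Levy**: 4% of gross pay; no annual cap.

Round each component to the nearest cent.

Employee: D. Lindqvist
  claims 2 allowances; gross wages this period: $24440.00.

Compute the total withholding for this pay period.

$7092.04

Wage Tax: taxable = $24440.00 − 2×$932.00 = $22576.00
  $1732.04 + 22.68% × ($22576.00 − $16400.00) = $1732.04 + 22.68% × $6176.00 = $3132.76
Social Insurance: 7% × $24440.00 = $1710.80
Transit Levy: 5.2% × $24440.00 = $1270.88
Long-Term Care Levy: 4% × $24440.00 = $977.60
Total: $3132.76 + $1710.80 + $1270.88 + $977.60 = $7092.04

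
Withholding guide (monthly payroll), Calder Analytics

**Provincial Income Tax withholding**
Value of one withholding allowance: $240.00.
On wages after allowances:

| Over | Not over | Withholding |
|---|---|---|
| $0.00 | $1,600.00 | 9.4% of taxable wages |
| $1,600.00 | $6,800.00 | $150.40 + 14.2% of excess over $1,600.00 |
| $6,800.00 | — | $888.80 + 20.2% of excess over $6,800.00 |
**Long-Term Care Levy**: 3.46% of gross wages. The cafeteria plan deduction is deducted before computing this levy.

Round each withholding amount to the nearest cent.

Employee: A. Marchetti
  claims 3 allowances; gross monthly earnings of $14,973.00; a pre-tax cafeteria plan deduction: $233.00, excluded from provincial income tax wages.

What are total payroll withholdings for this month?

Provincial Income Tax: taxable = $14,973.00 − $233.00 − 3×$240.00 = $14,020.00
  $888.80 + 20.2% × ($14,020.00 − $6,800.00) = $888.80 + 20.2% × $7,220.00 = $2,347.24
Long-Term Care Levy: 3.46% × $14,740.00 = $510.00
Total: $2,347.24 + $510.00 = $2,857.24

$2,857.24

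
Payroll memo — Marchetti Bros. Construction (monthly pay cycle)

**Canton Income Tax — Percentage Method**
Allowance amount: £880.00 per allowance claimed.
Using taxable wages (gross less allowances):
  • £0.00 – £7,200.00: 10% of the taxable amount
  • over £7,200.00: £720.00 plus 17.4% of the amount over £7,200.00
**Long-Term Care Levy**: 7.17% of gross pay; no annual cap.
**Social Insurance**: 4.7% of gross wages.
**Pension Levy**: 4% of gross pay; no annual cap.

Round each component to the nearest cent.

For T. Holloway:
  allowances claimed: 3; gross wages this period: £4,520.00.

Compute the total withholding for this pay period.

£905.32

Canton Income Tax: taxable = £4,520.00 − 3×£880.00 = £1,880.00
  10% × £1,880.00 = £188.00
Long-Term Care Levy: 7.17% × £4,520.00 = £324.08
Social Insurance: 4.7% × £4,520.00 = £212.44
Pension Levy: 4% × £4,520.00 = £180.80
Total: £188.00 + £324.08 + £212.44 + £180.80 = £905.32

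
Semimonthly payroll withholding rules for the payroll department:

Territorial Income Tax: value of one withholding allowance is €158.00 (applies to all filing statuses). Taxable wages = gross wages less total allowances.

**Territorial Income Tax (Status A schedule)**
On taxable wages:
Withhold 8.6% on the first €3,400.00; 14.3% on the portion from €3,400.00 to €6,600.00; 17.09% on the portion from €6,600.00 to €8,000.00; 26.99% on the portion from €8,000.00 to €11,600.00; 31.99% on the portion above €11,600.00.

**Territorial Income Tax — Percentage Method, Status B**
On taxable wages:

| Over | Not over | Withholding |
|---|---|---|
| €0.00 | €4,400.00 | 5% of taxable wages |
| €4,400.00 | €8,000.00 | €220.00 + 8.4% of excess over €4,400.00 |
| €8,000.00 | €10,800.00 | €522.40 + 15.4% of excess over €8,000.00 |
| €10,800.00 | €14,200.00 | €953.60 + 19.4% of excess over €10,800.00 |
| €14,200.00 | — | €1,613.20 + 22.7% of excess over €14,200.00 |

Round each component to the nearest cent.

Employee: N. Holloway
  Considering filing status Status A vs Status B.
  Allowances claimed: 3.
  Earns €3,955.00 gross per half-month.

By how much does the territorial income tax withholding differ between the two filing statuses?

€129.93

Territorial Income Tax (Status A): taxable = €3,955.00 − 3×€158.00 = €3,481.00
  €292.40 + 14.3% × (€3,481.00 − €3,400.00) = €292.40 + 14.3% × €81.00 = €303.98
Territorial Income Tax (Status B): taxable = €3,955.00 − 3×€158.00 = €3,481.00
  5% × €3,481.00 = €174.05
Difference: |€303.98 − €174.05| = €129.93 (higher under Status A)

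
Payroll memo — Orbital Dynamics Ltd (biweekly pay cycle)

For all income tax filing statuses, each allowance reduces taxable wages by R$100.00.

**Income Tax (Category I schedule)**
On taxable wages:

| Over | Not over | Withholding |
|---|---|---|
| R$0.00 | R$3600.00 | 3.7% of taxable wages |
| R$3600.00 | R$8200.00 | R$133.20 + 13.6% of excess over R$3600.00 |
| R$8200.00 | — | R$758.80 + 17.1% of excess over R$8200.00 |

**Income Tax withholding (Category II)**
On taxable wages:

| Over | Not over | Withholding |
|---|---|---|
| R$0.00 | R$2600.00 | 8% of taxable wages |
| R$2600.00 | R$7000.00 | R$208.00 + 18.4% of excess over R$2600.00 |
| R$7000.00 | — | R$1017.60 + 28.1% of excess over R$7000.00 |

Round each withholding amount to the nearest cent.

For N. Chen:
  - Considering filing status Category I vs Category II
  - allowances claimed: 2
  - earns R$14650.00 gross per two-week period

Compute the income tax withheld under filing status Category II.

Income Tax (Category II): taxable = R$14650.00 − 2×R$100.00 = R$14450.00
  R$1017.60 + 28.1% × (R$14450.00 − R$7000.00) = R$1017.60 + 28.1% × R$7450.00 = R$3111.05

R$3111.05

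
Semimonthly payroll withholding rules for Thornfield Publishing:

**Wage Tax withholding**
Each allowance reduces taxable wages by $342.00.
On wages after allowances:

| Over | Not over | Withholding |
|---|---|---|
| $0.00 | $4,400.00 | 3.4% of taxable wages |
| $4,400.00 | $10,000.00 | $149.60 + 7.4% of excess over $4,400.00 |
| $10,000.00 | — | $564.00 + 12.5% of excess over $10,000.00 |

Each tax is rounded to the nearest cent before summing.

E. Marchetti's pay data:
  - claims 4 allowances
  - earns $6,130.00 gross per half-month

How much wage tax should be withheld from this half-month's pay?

Wage Tax: taxable = $6,130.00 − 4×$342.00 = $4,762.00
  $149.60 + 7.4% × ($4,762.00 − $4,400.00) = $149.60 + 7.4% × $362.00 = $176.39

$176.39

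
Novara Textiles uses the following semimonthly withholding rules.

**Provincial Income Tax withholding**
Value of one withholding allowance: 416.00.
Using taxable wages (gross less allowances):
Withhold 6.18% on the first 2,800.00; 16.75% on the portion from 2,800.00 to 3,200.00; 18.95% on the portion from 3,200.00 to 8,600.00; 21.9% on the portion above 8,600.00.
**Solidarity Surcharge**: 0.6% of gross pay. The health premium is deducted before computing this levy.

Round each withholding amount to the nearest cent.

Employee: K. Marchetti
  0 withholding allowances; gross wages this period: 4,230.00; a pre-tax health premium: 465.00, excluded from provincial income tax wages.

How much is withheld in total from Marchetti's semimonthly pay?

Provincial Income Tax: taxable = 4,230.00 − 465.00 = 3,765.00
  240.04 + 18.95% × (3,765.00 − 3,200.00) = 240.04 + 18.95% × 565.00 = 347.11
Solidarity Surcharge: 0.6% × 3,765.00 = 22.59
Total: 347.11 + 22.59 = 369.70

369.70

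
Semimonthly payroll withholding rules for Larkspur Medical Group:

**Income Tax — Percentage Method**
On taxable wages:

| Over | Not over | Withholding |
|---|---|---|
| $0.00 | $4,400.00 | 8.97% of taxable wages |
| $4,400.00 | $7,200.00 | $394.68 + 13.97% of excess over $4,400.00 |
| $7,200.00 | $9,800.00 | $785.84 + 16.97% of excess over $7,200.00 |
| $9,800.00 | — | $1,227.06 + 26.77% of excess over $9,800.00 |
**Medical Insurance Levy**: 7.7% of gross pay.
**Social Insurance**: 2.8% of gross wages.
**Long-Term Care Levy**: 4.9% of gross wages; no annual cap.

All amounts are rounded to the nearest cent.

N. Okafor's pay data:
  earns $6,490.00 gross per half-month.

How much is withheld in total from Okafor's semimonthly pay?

$1,686.11

Income Tax: taxable = $6,490.00
  $394.68 + 13.97% × ($6,490.00 − $4,400.00) = $394.68 + 13.97% × $2,090.00 = $686.65
Medical Insurance Levy: 7.7% × $6,490.00 = $499.73
Social Insurance: 2.8% × $6,490.00 = $181.72
Long-Term Care Levy: 4.9% × $6,490.00 = $318.01
Total: $686.65 + $499.73 + $181.72 + $318.01 = $1,686.11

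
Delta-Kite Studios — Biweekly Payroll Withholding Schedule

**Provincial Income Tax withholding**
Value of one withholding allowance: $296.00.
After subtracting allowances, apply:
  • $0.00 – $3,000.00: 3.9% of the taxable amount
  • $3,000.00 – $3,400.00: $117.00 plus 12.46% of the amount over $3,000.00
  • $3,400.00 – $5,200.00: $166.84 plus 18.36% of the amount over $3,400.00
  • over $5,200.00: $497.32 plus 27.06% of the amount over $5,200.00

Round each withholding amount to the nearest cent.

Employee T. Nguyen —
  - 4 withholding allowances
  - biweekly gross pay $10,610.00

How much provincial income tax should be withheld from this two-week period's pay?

$1,640.88

Provincial Income Tax: taxable = $10,610.00 − 4×$296.00 = $9,426.00
  $497.32 + 27.06% × ($9,426.00 − $5,200.00) = $497.32 + 27.06% × $4,226.00 = $1,640.88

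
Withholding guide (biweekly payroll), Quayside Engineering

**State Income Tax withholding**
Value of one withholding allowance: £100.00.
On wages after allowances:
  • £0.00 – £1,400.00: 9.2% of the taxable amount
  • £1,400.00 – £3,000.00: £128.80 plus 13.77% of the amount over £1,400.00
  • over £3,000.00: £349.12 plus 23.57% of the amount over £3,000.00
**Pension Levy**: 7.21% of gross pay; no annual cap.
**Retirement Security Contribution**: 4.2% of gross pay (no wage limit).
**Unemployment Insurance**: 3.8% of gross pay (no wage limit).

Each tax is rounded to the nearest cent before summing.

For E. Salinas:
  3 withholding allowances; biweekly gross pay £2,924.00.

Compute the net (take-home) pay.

State Income Tax: taxable = £2,924.00 − 3×£100.00 = £2,624.00
  £128.80 + 13.77% × (£2,624.00 − £1,400.00) = £128.80 + 13.77% × £1,224.00 = £297.34
Pension Levy: 7.21% × £2,924.00 = £210.82
Retirement Security Contribution: 4.2% × £2,924.00 = £122.81
Unemployment Insurance: 3.8% × £2,924.00 = £111.11
Total withheld: £297.34 + £210.82 + £122.81 + £111.11 = £742.08
Net pay: £2,924.00 − £742.08 = £2,181.92

£2,181.92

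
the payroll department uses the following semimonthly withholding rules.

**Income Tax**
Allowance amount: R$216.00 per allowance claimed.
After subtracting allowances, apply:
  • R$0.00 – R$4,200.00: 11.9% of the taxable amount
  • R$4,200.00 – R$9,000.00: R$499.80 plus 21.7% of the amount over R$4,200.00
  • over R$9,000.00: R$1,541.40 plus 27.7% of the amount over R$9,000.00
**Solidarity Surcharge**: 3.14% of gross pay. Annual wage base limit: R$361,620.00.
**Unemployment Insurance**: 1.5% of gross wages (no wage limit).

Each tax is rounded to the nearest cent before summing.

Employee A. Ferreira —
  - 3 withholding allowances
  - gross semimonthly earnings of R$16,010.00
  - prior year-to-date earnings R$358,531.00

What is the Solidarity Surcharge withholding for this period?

Solidarity Surcharge: cap R$361,620.00 − YTD R$358,531.00 = R$3,089.00 subject; 3.14% × R$3,089.00 = R$96.99

R$96.99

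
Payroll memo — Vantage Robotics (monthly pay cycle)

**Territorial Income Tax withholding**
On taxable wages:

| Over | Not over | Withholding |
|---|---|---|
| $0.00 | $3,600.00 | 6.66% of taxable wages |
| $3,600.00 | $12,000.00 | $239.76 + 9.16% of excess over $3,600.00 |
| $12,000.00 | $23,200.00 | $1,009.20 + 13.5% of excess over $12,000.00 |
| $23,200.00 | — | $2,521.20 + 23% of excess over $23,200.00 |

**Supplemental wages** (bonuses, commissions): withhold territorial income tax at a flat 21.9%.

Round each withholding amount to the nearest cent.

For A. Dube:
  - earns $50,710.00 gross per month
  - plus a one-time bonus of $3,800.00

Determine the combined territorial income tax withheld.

$9,680.70

Territorial Income Tax: taxable = $50,710.00
  $2,521.20 + 23% × ($50,710.00 − $23,200.00) = $2,521.20 + 23% × $27,510.00 = $8,848.50
Supplemental (21.9% flat on bonus): 21.9% × $3,800.00 = $832.20
Total territorial income tax: $8,848.50 + $832.20 = $9,680.70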